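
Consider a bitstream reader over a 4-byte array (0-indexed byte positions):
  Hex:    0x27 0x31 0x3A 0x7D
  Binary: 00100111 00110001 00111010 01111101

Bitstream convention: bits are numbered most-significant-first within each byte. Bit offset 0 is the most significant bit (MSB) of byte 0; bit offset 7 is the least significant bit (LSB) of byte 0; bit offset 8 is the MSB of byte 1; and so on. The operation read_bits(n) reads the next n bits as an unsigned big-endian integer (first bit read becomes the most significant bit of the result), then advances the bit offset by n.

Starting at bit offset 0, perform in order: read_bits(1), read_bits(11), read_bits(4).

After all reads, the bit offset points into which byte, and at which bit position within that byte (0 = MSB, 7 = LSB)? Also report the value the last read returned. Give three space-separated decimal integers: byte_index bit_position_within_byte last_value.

Answer: 2 0 1

Derivation:
Read 1: bits[0:1] width=1 -> value=0 (bin 0); offset now 1 = byte 0 bit 1; 31 bits remain
Read 2: bits[1:12] width=11 -> value=627 (bin 01001110011); offset now 12 = byte 1 bit 4; 20 bits remain
Read 3: bits[12:16] width=4 -> value=1 (bin 0001); offset now 16 = byte 2 bit 0; 16 bits remain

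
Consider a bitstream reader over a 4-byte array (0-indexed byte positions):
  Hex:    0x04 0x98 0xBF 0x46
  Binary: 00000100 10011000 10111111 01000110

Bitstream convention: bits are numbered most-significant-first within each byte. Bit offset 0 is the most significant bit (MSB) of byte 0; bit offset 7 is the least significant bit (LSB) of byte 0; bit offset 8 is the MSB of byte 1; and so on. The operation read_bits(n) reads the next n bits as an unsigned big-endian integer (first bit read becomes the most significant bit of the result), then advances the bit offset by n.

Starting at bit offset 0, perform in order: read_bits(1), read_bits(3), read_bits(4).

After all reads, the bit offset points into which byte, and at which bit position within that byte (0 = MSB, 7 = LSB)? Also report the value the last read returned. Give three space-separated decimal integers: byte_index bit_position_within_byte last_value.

Answer: 1 0 4

Derivation:
Read 1: bits[0:1] width=1 -> value=0 (bin 0); offset now 1 = byte 0 bit 1; 31 bits remain
Read 2: bits[1:4] width=3 -> value=0 (bin 000); offset now 4 = byte 0 bit 4; 28 bits remain
Read 3: bits[4:8] width=4 -> value=4 (bin 0100); offset now 8 = byte 1 bit 0; 24 bits remain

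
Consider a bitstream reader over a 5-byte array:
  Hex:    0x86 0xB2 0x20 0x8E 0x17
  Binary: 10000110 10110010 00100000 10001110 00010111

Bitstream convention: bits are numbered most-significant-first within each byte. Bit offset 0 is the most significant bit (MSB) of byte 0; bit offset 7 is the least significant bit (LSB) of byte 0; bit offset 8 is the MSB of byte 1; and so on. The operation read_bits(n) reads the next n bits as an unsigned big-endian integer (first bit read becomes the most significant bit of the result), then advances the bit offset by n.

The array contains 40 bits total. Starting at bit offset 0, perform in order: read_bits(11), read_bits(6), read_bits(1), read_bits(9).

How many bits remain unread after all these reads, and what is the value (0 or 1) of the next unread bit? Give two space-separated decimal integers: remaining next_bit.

Read 1: bits[0:11] width=11 -> value=1077 (bin 10000110101); offset now 11 = byte 1 bit 3; 29 bits remain
Read 2: bits[11:17] width=6 -> value=36 (bin 100100); offset now 17 = byte 2 bit 1; 23 bits remain
Read 3: bits[17:18] width=1 -> value=0 (bin 0); offset now 18 = byte 2 bit 2; 22 bits remain
Read 4: bits[18:27] width=9 -> value=260 (bin 100000100); offset now 27 = byte 3 bit 3; 13 bits remain

Answer: 13 0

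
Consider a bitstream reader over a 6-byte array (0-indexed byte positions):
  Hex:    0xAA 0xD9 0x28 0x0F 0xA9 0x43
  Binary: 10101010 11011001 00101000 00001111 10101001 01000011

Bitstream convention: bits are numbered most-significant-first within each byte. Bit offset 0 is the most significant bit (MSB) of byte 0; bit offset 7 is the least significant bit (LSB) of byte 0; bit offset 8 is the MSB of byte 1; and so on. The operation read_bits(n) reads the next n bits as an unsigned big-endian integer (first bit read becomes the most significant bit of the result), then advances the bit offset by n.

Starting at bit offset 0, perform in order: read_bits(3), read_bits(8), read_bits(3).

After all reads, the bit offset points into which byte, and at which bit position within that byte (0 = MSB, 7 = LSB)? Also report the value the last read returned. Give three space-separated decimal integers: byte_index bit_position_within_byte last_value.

Answer: 1 6 6

Derivation:
Read 1: bits[0:3] width=3 -> value=5 (bin 101); offset now 3 = byte 0 bit 3; 45 bits remain
Read 2: bits[3:11] width=8 -> value=86 (bin 01010110); offset now 11 = byte 1 bit 3; 37 bits remain
Read 3: bits[11:14] width=3 -> value=6 (bin 110); offset now 14 = byte 1 bit 6; 34 bits remain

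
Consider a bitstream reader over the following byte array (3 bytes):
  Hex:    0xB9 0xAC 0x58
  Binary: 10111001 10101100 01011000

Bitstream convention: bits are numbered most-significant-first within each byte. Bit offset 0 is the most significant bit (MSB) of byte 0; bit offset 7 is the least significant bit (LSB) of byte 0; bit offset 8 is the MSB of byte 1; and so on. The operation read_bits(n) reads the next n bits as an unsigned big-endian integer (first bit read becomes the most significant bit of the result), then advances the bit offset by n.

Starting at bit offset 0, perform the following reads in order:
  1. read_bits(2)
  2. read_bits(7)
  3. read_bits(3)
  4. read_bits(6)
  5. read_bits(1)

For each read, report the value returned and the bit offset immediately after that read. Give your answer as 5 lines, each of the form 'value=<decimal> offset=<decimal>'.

Read 1: bits[0:2] width=2 -> value=2 (bin 10); offset now 2 = byte 0 bit 2; 22 bits remain
Read 2: bits[2:9] width=7 -> value=115 (bin 1110011); offset now 9 = byte 1 bit 1; 15 bits remain
Read 3: bits[9:12] width=3 -> value=2 (bin 010); offset now 12 = byte 1 bit 4; 12 bits remain
Read 4: bits[12:18] width=6 -> value=49 (bin 110001); offset now 18 = byte 2 bit 2; 6 bits remain
Read 5: bits[18:19] width=1 -> value=0 (bin 0); offset now 19 = byte 2 bit 3; 5 bits remain

Answer: value=2 offset=2
value=115 offset=9
value=2 offset=12
value=49 offset=18
value=0 offset=19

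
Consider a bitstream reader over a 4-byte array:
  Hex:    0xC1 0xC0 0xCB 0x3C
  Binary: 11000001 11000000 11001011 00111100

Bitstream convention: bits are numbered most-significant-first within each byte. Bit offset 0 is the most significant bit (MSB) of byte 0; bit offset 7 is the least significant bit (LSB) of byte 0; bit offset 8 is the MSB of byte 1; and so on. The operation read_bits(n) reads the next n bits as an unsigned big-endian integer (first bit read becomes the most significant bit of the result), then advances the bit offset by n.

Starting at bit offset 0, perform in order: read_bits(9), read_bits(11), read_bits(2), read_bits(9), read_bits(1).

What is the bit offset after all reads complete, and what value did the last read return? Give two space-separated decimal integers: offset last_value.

Read 1: bits[0:9] width=9 -> value=387 (bin 110000011); offset now 9 = byte 1 bit 1; 23 bits remain
Read 2: bits[9:20] width=11 -> value=1036 (bin 10000001100); offset now 20 = byte 2 bit 4; 12 bits remain
Read 3: bits[20:22] width=2 -> value=2 (bin 10); offset now 22 = byte 2 bit 6; 10 bits remain
Read 4: bits[22:31] width=9 -> value=414 (bin 110011110); offset now 31 = byte 3 bit 7; 1 bits remain
Read 5: bits[31:32] width=1 -> value=0 (bin 0); offset now 32 = byte 4 bit 0; 0 bits remain

Answer: 32 0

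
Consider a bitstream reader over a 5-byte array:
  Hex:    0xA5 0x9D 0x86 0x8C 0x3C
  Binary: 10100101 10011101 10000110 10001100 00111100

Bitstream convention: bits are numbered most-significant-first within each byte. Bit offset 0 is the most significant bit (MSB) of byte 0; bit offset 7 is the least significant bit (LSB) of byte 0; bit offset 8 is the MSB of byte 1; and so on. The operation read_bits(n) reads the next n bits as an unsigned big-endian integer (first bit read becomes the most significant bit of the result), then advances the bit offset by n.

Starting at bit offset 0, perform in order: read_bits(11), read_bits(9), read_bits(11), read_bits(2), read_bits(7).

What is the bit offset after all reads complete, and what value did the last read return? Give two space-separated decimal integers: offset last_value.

Read 1: bits[0:11] width=11 -> value=1324 (bin 10100101100); offset now 11 = byte 1 bit 3; 29 bits remain
Read 2: bits[11:20] width=9 -> value=472 (bin 111011000); offset now 20 = byte 2 bit 4; 20 bits remain
Read 3: bits[20:31] width=11 -> value=838 (bin 01101000110); offset now 31 = byte 3 bit 7; 9 bits remain
Read 4: bits[31:33] width=2 -> value=0 (bin 00); offset now 33 = byte 4 bit 1; 7 bits remain
Read 5: bits[33:40] width=7 -> value=60 (bin 0111100); offset now 40 = byte 5 bit 0; 0 bits remain

Answer: 40 60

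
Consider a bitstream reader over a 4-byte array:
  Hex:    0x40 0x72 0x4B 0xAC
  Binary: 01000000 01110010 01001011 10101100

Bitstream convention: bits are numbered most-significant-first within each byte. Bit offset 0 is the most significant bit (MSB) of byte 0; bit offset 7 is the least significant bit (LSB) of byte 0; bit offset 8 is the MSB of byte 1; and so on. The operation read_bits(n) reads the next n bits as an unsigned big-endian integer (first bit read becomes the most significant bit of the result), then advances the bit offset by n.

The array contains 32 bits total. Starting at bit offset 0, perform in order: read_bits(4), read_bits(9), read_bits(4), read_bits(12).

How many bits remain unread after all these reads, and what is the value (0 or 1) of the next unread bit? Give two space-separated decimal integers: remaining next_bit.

Answer: 3 1

Derivation:
Read 1: bits[0:4] width=4 -> value=4 (bin 0100); offset now 4 = byte 0 bit 4; 28 bits remain
Read 2: bits[4:13] width=9 -> value=14 (bin 000001110); offset now 13 = byte 1 bit 5; 19 bits remain
Read 3: bits[13:17] width=4 -> value=4 (bin 0100); offset now 17 = byte 2 bit 1; 15 bits remain
Read 4: bits[17:29] width=12 -> value=2421 (bin 100101110101); offset now 29 = byte 3 bit 5; 3 bits remain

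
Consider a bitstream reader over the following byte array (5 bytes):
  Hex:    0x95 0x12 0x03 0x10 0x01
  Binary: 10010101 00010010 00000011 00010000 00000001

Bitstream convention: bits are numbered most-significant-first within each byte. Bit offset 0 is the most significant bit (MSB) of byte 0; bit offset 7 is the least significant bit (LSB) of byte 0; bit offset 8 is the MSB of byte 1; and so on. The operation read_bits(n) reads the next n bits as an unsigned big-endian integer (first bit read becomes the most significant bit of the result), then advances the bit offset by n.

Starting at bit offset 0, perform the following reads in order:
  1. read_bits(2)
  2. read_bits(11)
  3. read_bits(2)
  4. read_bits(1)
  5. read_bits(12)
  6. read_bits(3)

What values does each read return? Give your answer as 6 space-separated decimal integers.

Read 1: bits[0:2] width=2 -> value=2 (bin 10); offset now 2 = byte 0 bit 2; 38 bits remain
Read 2: bits[2:13] width=11 -> value=674 (bin 01010100010); offset now 13 = byte 1 bit 5; 27 bits remain
Read 3: bits[13:15] width=2 -> value=1 (bin 01); offset now 15 = byte 1 bit 7; 25 bits remain
Read 4: bits[15:16] width=1 -> value=0 (bin 0); offset now 16 = byte 2 bit 0; 24 bits remain
Read 5: bits[16:28] width=12 -> value=49 (bin 000000110001); offset now 28 = byte 3 bit 4; 12 bits remain
Read 6: bits[28:31] width=3 -> value=0 (bin 000); offset now 31 = byte 3 bit 7; 9 bits remain

Answer: 2 674 1 0 49 0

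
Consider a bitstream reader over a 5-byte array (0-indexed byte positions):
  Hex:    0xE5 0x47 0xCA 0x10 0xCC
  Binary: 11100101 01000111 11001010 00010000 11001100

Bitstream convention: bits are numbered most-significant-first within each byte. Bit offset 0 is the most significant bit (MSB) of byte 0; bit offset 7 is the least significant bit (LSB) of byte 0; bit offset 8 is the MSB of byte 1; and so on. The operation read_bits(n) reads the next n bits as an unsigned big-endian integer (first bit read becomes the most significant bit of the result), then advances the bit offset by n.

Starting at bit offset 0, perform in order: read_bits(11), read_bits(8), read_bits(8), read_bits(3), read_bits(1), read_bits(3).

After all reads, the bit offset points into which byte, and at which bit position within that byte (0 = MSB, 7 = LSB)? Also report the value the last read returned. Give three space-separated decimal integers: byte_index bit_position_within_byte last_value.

Read 1: bits[0:11] width=11 -> value=1834 (bin 11100101010); offset now 11 = byte 1 bit 3; 29 bits remain
Read 2: bits[11:19] width=8 -> value=62 (bin 00111110); offset now 19 = byte 2 bit 3; 21 bits remain
Read 3: bits[19:27] width=8 -> value=80 (bin 01010000); offset now 27 = byte 3 bit 3; 13 bits remain
Read 4: bits[27:30] width=3 -> value=4 (bin 100); offset now 30 = byte 3 bit 6; 10 bits remain
Read 5: bits[30:31] width=1 -> value=0 (bin 0); offset now 31 = byte 3 bit 7; 9 bits remain
Read 6: bits[31:34] width=3 -> value=3 (bin 011); offset now 34 = byte 4 bit 2; 6 bits remain

Answer: 4 2 3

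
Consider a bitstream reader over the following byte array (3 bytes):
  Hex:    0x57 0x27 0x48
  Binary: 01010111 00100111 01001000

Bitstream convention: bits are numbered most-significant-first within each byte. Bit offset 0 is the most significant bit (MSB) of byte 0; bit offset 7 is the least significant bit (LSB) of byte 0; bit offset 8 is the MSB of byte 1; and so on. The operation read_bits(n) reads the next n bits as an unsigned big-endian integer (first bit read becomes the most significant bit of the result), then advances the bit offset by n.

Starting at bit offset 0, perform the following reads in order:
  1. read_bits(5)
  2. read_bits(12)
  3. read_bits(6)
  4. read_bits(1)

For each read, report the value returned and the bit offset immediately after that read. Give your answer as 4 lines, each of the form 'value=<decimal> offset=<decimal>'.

Answer: value=10 offset=5
value=3662 offset=17
value=36 offset=23
value=0 offset=24

Derivation:
Read 1: bits[0:5] width=5 -> value=10 (bin 01010); offset now 5 = byte 0 bit 5; 19 bits remain
Read 2: bits[5:17] width=12 -> value=3662 (bin 111001001110); offset now 17 = byte 2 bit 1; 7 bits remain
Read 3: bits[17:23] width=6 -> value=36 (bin 100100); offset now 23 = byte 2 bit 7; 1 bits remain
Read 4: bits[23:24] width=1 -> value=0 (bin 0); offset now 24 = byte 3 bit 0; 0 bits remain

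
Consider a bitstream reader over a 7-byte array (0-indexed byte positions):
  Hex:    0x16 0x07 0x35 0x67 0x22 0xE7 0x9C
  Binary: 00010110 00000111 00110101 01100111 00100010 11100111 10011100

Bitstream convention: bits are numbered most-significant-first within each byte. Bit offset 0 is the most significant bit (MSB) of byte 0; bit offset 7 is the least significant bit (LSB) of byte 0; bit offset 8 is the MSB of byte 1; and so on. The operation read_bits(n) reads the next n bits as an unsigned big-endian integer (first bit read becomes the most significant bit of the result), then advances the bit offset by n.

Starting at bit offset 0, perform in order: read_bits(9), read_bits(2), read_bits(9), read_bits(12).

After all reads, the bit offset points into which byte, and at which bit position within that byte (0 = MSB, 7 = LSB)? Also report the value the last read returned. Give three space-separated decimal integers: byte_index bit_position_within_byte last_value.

Answer: 4 0 1383

Derivation:
Read 1: bits[0:9] width=9 -> value=44 (bin 000101100); offset now 9 = byte 1 bit 1; 47 bits remain
Read 2: bits[9:11] width=2 -> value=0 (bin 00); offset now 11 = byte 1 bit 3; 45 bits remain
Read 3: bits[11:20] width=9 -> value=115 (bin 001110011); offset now 20 = byte 2 bit 4; 36 bits remain
Read 4: bits[20:32] width=12 -> value=1383 (bin 010101100111); offset now 32 = byte 4 bit 0; 24 bits remain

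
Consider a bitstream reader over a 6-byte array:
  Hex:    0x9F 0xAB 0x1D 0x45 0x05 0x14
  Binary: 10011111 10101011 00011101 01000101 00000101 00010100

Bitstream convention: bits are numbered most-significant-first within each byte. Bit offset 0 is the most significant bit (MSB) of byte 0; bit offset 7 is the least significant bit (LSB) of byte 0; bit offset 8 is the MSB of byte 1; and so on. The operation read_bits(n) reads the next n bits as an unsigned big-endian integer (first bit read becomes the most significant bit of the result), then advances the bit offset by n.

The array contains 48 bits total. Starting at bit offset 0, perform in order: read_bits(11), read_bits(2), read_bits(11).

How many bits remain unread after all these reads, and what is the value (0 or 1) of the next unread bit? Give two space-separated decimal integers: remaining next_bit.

Answer: 24 0

Derivation:
Read 1: bits[0:11] width=11 -> value=1277 (bin 10011111101); offset now 11 = byte 1 bit 3; 37 bits remain
Read 2: bits[11:13] width=2 -> value=1 (bin 01); offset now 13 = byte 1 bit 5; 35 bits remain
Read 3: bits[13:24] width=11 -> value=797 (bin 01100011101); offset now 24 = byte 3 bit 0; 24 bits remain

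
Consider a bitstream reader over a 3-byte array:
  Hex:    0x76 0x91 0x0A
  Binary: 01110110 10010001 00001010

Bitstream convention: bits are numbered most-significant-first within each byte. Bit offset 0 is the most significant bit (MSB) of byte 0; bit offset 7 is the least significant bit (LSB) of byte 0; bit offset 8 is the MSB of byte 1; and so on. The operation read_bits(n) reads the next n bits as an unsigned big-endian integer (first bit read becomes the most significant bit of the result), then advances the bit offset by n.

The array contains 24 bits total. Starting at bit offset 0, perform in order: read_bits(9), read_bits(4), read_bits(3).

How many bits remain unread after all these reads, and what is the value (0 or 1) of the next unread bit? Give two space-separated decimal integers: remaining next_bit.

Read 1: bits[0:9] width=9 -> value=237 (bin 011101101); offset now 9 = byte 1 bit 1; 15 bits remain
Read 2: bits[9:13] width=4 -> value=2 (bin 0010); offset now 13 = byte 1 bit 5; 11 bits remain
Read 3: bits[13:16] width=3 -> value=1 (bin 001); offset now 16 = byte 2 bit 0; 8 bits remain

Answer: 8 0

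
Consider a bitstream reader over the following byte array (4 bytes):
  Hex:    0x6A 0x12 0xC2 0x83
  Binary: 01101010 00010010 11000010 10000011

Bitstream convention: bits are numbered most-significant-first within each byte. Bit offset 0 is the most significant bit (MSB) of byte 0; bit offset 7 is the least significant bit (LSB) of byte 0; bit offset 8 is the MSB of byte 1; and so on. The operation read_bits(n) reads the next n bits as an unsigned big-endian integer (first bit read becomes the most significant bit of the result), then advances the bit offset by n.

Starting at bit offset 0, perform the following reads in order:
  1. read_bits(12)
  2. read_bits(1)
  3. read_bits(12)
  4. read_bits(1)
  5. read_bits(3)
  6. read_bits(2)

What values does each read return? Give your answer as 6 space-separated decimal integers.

Read 1: bits[0:12] width=12 -> value=1697 (bin 011010100001); offset now 12 = byte 1 bit 4; 20 bits remain
Read 2: bits[12:13] width=1 -> value=0 (bin 0); offset now 13 = byte 1 bit 5; 19 bits remain
Read 3: bits[13:25] width=12 -> value=1413 (bin 010110000101); offset now 25 = byte 3 bit 1; 7 bits remain
Read 4: bits[25:26] width=1 -> value=0 (bin 0); offset now 26 = byte 3 bit 2; 6 bits remain
Read 5: bits[26:29] width=3 -> value=0 (bin 000); offset now 29 = byte 3 bit 5; 3 bits remain
Read 6: bits[29:31] width=2 -> value=1 (bin 01); offset now 31 = byte 3 bit 7; 1 bits remain

Answer: 1697 0 1413 0 0 1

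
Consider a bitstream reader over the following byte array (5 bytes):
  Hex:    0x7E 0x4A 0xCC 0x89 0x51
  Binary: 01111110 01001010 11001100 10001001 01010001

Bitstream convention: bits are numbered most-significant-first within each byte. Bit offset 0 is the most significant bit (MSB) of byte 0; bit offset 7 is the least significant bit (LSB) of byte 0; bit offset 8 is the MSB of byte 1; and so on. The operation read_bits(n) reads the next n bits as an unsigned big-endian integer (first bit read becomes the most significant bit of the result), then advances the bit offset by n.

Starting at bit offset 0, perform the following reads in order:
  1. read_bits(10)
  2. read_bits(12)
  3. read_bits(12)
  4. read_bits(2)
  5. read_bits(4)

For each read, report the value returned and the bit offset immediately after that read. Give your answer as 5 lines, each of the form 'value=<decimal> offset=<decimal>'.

Answer: value=505 offset=10
value=691 offset=22
value=549 offset=34
value=1 offset=36
value=1 offset=40

Derivation:
Read 1: bits[0:10] width=10 -> value=505 (bin 0111111001); offset now 10 = byte 1 bit 2; 30 bits remain
Read 2: bits[10:22] width=12 -> value=691 (bin 001010110011); offset now 22 = byte 2 bit 6; 18 bits remain
Read 3: bits[22:34] width=12 -> value=549 (bin 001000100101); offset now 34 = byte 4 bit 2; 6 bits remain
Read 4: bits[34:36] width=2 -> value=1 (bin 01); offset now 36 = byte 4 bit 4; 4 bits remain
Read 5: bits[36:40] width=4 -> value=1 (bin 0001); offset now 40 = byte 5 bit 0; 0 bits remain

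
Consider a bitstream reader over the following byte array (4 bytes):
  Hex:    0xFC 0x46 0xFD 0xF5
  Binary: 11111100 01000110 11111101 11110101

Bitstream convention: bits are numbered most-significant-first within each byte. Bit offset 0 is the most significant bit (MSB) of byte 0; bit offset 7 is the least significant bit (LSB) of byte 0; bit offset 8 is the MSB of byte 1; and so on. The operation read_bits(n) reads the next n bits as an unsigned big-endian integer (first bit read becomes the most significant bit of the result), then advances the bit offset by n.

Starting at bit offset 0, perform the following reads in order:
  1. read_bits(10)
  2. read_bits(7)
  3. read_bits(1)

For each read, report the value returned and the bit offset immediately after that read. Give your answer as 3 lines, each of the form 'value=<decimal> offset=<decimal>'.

Answer: value=1009 offset=10
value=13 offset=17
value=1 offset=18

Derivation:
Read 1: bits[0:10] width=10 -> value=1009 (bin 1111110001); offset now 10 = byte 1 bit 2; 22 bits remain
Read 2: bits[10:17] width=7 -> value=13 (bin 0001101); offset now 17 = byte 2 bit 1; 15 bits remain
Read 3: bits[17:18] width=1 -> value=1 (bin 1); offset now 18 = byte 2 bit 2; 14 bits remain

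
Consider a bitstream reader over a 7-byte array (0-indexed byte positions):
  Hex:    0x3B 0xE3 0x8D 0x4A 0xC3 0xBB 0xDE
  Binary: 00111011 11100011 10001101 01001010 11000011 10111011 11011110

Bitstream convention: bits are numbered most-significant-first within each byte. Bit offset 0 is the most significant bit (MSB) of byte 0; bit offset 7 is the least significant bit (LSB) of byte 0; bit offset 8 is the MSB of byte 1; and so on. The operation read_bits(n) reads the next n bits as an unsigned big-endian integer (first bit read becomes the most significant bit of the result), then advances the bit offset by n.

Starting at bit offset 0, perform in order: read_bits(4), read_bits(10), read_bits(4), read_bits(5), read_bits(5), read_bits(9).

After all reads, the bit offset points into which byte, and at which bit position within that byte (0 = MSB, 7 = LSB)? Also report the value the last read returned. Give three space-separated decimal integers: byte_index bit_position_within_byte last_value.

Answer: 4 5 344

Derivation:
Read 1: bits[0:4] width=4 -> value=3 (bin 0011); offset now 4 = byte 0 bit 4; 52 bits remain
Read 2: bits[4:14] width=10 -> value=760 (bin 1011111000); offset now 14 = byte 1 bit 6; 42 bits remain
Read 3: bits[14:18] width=4 -> value=14 (bin 1110); offset now 18 = byte 2 bit 2; 38 bits remain
Read 4: bits[18:23] width=5 -> value=6 (bin 00110); offset now 23 = byte 2 bit 7; 33 bits remain
Read 5: bits[23:28] width=5 -> value=20 (bin 10100); offset now 28 = byte 3 bit 4; 28 bits remain
Read 6: bits[28:37] width=9 -> value=344 (bin 101011000); offset now 37 = byte 4 bit 5; 19 bits remain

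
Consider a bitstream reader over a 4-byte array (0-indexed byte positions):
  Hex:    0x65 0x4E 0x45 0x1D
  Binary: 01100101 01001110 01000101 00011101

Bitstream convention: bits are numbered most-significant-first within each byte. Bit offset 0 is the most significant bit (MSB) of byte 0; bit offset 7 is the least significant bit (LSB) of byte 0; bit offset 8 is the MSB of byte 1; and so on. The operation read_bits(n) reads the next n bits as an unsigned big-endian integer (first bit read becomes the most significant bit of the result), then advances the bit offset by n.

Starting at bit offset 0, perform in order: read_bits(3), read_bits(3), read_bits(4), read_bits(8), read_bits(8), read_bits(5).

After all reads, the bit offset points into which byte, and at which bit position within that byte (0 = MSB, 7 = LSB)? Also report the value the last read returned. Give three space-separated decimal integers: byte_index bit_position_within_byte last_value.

Answer: 3 7 14

Derivation:
Read 1: bits[0:3] width=3 -> value=3 (bin 011); offset now 3 = byte 0 bit 3; 29 bits remain
Read 2: bits[3:6] width=3 -> value=1 (bin 001); offset now 6 = byte 0 bit 6; 26 bits remain
Read 3: bits[6:10] width=4 -> value=5 (bin 0101); offset now 10 = byte 1 bit 2; 22 bits remain
Read 4: bits[10:18] width=8 -> value=57 (bin 00111001); offset now 18 = byte 2 bit 2; 14 bits remain
Read 5: bits[18:26] width=8 -> value=20 (bin 00010100); offset now 26 = byte 3 bit 2; 6 bits remain
Read 6: bits[26:31] width=5 -> value=14 (bin 01110); offset now 31 = byte 3 bit 7; 1 bits remain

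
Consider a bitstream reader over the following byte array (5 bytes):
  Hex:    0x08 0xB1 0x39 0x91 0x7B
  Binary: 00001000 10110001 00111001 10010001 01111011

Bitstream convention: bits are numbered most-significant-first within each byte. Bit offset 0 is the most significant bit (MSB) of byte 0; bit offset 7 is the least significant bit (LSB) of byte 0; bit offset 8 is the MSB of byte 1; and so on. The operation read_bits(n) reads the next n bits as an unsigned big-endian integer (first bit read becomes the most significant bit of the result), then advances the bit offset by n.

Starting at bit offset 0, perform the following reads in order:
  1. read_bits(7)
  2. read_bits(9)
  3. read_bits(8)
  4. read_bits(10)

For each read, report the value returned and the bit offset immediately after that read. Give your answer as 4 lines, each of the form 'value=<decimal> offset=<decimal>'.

Answer: value=4 offset=7
value=177 offset=16
value=57 offset=24
value=581 offset=34

Derivation:
Read 1: bits[0:7] width=7 -> value=4 (bin 0000100); offset now 7 = byte 0 bit 7; 33 bits remain
Read 2: bits[7:16] width=9 -> value=177 (bin 010110001); offset now 16 = byte 2 bit 0; 24 bits remain
Read 3: bits[16:24] width=8 -> value=57 (bin 00111001); offset now 24 = byte 3 bit 0; 16 bits remain
Read 4: bits[24:34] width=10 -> value=581 (bin 1001000101); offset now 34 = byte 4 bit 2; 6 bits remain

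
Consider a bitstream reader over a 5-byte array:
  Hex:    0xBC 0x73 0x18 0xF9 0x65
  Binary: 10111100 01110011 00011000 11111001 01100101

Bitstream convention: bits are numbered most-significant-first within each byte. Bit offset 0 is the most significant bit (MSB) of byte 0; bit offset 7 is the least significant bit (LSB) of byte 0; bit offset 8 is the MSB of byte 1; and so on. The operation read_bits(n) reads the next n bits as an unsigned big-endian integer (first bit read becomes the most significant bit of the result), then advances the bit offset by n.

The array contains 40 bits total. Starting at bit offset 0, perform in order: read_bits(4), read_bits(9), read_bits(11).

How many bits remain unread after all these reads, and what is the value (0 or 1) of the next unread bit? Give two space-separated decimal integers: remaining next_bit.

Answer: 16 1

Derivation:
Read 1: bits[0:4] width=4 -> value=11 (bin 1011); offset now 4 = byte 0 bit 4; 36 bits remain
Read 2: bits[4:13] width=9 -> value=398 (bin 110001110); offset now 13 = byte 1 bit 5; 27 bits remain
Read 3: bits[13:24] width=11 -> value=792 (bin 01100011000); offset now 24 = byte 3 bit 0; 16 bits remain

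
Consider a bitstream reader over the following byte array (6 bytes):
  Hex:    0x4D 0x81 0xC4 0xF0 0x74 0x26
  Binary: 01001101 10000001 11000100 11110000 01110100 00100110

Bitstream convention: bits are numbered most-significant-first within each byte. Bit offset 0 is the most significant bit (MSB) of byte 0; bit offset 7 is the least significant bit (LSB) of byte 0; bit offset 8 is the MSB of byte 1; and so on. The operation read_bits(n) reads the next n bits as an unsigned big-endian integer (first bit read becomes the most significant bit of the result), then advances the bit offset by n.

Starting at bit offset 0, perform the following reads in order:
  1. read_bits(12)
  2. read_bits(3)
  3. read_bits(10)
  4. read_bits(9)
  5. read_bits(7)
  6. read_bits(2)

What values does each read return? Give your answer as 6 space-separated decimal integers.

Read 1: bits[0:12] width=12 -> value=1240 (bin 010011011000); offset now 12 = byte 1 bit 4; 36 bits remain
Read 2: bits[12:15] width=3 -> value=0 (bin 000); offset now 15 = byte 1 bit 7; 33 bits remain
Read 3: bits[15:25] width=10 -> value=905 (bin 1110001001); offset now 25 = byte 3 bit 1; 23 bits remain
Read 4: bits[25:34] width=9 -> value=449 (bin 111000001); offset now 34 = byte 4 bit 2; 14 bits remain
Read 5: bits[34:41] width=7 -> value=104 (bin 1101000); offset now 41 = byte 5 bit 1; 7 bits remain
Read 6: bits[41:43] width=2 -> value=1 (bin 01); offset now 43 = byte 5 bit 3; 5 bits remain

Answer: 1240 0 905 449 104 1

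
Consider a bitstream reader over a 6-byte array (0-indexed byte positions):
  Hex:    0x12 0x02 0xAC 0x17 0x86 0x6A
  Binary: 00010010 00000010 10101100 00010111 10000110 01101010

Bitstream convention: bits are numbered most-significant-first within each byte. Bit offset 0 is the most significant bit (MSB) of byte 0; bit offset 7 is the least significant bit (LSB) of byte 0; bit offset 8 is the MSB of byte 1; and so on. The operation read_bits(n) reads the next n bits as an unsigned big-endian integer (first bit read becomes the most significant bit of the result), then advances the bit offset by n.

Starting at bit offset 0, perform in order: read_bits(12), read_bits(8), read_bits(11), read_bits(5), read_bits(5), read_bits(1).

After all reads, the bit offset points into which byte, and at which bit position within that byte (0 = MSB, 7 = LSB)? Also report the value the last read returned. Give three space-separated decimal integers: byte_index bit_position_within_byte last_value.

Read 1: bits[0:12] width=12 -> value=288 (bin 000100100000); offset now 12 = byte 1 bit 4; 36 bits remain
Read 2: bits[12:20] width=8 -> value=42 (bin 00101010); offset now 20 = byte 2 bit 4; 28 bits remain
Read 3: bits[20:31] width=11 -> value=1547 (bin 11000001011); offset now 31 = byte 3 bit 7; 17 bits remain
Read 4: bits[31:36] width=5 -> value=24 (bin 11000); offset now 36 = byte 4 bit 4; 12 bits remain
Read 5: bits[36:41] width=5 -> value=12 (bin 01100); offset now 41 = byte 5 bit 1; 7 bits remain
Read 6: bits[41:42] width=1 -> value=1 (bin 1); offset now 42 = byte 5 bit 2; 6 bits remain

Answer: 5 2 1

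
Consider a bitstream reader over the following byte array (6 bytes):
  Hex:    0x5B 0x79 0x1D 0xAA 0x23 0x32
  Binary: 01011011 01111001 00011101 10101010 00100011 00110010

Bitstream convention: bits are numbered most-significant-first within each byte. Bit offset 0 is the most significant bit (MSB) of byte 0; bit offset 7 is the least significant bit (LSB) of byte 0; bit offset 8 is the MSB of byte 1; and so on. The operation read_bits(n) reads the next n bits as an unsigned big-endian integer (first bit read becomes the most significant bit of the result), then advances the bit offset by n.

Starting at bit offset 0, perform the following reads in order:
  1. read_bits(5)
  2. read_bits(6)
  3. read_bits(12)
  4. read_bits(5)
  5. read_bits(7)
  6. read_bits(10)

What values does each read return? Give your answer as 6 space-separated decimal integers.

Answer: 11 27 3214 26 81 102

Derivation:
Read 1: bits[0:5] width=5 -> value=11 (bin 01011); offset now 5 = byte 0 bit 5; 43 bits remain
Read 2: bits[5:11] width=6 -> value=27 (bin 011011); offset now 11 = byte 1 bit 3; 37 bits remain
Read 3: bits[11:23] width=12 -> value=3214 (bin 110010001110); offset now 23 = byte 2 bit 7; 25 bits remain
Read 4: bits[23:28] width=5 -> value=26 (bin 11010); offset now 28 = byte 3 bit 4; 20 bits remain
Read 5: bits[28:35] width=7 -> value=81 (bin 1010001); offset now 35 = byte 4 bit 3; 13 bits remain
Read 6: bits[35:45] width=10 -> value=102 (bin 0001100110); offset now 45 = byte 5 bit 5; 3 bits remain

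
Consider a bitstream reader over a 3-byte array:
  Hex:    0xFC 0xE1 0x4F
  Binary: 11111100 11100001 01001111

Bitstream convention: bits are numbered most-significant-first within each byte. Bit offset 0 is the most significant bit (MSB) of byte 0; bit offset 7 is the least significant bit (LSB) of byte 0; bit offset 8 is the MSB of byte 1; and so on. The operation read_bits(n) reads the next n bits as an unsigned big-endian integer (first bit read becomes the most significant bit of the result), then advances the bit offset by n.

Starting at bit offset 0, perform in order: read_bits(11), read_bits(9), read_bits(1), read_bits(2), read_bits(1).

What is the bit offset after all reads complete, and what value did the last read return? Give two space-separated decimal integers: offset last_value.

Answer: 24 1

Derivation:
Read 1: bits[0:11] width=11 -> value=2023 (bin 11111100111); offset now 11 = byte 1 bit 3; 13 bits remain
Read 2: bits[11:20] width=9 -> value=20 (bin 000010100); offset now 20 = byte 2 bit 4; 4 bits remain
Read 3: bits[20:21] width=1 -> value=1 (bin 1); offset now 21 = byte 2 bit 5; 3 bits remain
Read 4: bits[21:23] width=2 -> value=3 (bin 11); offset now 23 = byte 2 bit 7; 1 bits remain
Read 5: bits[23:24] width=1 -> value=1 (bin 1); offset now 24 = byte 3 bit 0; 0 bits remain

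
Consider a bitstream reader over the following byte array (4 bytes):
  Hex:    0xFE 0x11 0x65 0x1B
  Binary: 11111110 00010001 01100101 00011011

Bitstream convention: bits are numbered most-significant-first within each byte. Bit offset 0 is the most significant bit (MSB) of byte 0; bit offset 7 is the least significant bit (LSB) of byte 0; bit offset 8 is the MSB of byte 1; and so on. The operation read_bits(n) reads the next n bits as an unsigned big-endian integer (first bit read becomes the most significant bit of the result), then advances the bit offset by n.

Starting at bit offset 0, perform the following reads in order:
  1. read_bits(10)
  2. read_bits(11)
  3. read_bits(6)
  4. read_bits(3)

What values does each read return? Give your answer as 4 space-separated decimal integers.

Read 1: bits[0:10] width=10 -> value=1016 (bin 1111111000); offset now 10 = byte 1 bit 2; 22 bits remain
Read 2: bits[10:21] width=11 -> value=556 (bin 01000101100); offset now 21 = byte 2 bit 5; 11 bits remain
Read 3: bits[21:27] width=6 -> value=40 (bin 101000); offset now 27 = byte 3 bit 3; 5 bits remain
Read 4: bits[27:30] width=3 -> value=6 (bin 110); offset now 30 = byte 3 bit 6; 2 bits remain

Answer: 1016 556 40 6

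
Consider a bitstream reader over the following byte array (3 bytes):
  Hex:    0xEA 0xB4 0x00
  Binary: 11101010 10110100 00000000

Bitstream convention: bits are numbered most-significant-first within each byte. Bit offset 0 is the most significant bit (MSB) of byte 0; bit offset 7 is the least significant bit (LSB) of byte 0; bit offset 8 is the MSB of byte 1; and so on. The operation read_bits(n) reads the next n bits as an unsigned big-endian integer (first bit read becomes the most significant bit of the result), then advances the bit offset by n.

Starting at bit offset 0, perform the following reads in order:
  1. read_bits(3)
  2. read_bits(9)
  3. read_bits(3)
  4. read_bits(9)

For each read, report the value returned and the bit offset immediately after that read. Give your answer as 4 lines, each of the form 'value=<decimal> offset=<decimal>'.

Read 1: bits[0:3] width=3 -> value=7 (bin 111); offset now 3 = byte 0 bit 3; 21 bits remain
Read 2: bits[3:12] width=9 -> value=171 (bin 010101011); offset now 12 = byte 1 bit 4; 12 bits remain
Read 3: bits[12:15] width=3 -> value=2 (bin 010); offset now 15 = byte 1 bit 7; 9 bits remain
Read 4: bits[15:24] width=9 -> value=0 (bin 000000000); offset now 24 = byte 3 bit 0; 0 bits remain

Answer: value=7 offset=3
value=171 offset=12
value=2 offset=15
value=0 offset=24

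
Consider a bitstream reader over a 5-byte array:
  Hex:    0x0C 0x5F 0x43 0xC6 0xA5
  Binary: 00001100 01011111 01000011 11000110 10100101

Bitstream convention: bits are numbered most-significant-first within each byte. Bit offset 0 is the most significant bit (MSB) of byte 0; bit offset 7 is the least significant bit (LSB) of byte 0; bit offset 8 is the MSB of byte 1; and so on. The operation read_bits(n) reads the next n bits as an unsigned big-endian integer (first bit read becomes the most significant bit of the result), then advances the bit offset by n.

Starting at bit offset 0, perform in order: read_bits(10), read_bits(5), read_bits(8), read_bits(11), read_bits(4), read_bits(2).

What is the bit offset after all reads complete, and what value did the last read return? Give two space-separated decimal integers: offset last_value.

Read 1: bits[0:10] width=10 -> value=49 (bin 0000110001); offset now 10 = byte 1 bit 2; 30 bits remain
Read 2: bits[10:15] width=5 -> value=15 (bin 01111); offset now 15 = byte 1 bit 7; 25 bits remain
Read 3: bits[15:23] width=8 -> value=161 (bin 10100001); offset now 23 = byte 2 bit 7; 17 bits remain
Read 4: bits[23:34] width=11 -> value=1818 (bin 11100011010); offset now 34 = byte 4 bit 2; 6 bits remain
Read 5: bits[34:38] width=4 -> value=9 (bin 1001); offset now 38 = byte 4 bit 6; 2 bits remain
Read 6: bits[38:40] width=2 -> value=1 (bin 01); offset now 40 = byte 5 bit 0; 0 bits remain

Answer: 40 1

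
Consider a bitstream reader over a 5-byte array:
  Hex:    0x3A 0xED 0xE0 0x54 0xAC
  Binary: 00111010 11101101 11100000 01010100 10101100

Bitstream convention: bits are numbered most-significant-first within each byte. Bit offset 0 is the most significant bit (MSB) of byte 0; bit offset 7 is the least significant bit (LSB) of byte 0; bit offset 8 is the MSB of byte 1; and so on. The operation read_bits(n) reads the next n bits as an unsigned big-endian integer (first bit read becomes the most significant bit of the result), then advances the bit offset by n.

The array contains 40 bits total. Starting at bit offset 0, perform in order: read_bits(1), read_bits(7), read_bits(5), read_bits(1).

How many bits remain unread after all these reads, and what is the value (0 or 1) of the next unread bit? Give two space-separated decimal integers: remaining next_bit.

Answer: 26 0

Derivation:
Read 1: bits[0:1] width=1 -> value=0 (bin 0); offset now 1 = byte 0 bit 1; 39 bits remain
Read 2: bits[1:8] width=7 -> value=58 (bin 0111010); offset now 8 = byte 1 bit 0; 32 bits remain
Read 3: bits[8:13] width=5 -> value=29 (bin 11101); offset now 13 = byte 1 bit 5; 27 bits remain
Read 4: bits[13:14] width=1 -> value=1 (bin 1); offset now 14 = byte 1 bit 6; 26 bits remain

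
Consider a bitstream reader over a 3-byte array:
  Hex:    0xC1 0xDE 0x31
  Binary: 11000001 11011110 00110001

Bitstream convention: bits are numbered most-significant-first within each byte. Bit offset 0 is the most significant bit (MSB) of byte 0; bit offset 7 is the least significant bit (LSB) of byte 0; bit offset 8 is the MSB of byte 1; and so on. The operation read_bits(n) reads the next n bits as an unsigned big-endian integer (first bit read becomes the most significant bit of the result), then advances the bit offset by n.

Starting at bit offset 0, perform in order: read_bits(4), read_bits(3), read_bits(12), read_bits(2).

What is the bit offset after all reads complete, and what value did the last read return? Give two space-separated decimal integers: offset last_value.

Read 1: bits[0:4] width=4 -> value=12 (bin 1100); offset now 4 = byte 0 bit 4; 20 bits remain
Read 2: bits[4:7] width=3 -> value=0 (bin 000); offset now 7 = byte 0 bit 7; 17 bits remain
Read 3: bits[7:19] width=12 -> value=3825 (bin 111011110001); offset now 19 = byte 2 bit 3; 5 bits remain
Read 4: bits[19:21] width=2 -> value=2 (bin 10); offset now 21 = byte 2 bit 5; 3 bits remain

Answer: 21 2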